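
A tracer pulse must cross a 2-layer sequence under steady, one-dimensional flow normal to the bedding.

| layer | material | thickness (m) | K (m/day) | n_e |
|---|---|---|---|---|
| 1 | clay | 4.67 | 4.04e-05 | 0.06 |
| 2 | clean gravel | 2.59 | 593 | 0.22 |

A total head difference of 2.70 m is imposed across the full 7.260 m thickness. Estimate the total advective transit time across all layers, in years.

With flow normal to the layers, continuity requires the same specific discharge q through every layer.
Σ(b_i/K_i) = 4.67/4.04e-05 + 2.59/593 = 1.156e+05 d.
q = Δh / Σ(b_i/K_i) = 2.70 / 1.156e+05 = 2.336e-05 m/day.
In each layer the seepage velocity is v_i = q/n_i, so the layer transit time is t_i = b_i·n_i / q:
  layer 1 (clay): t_1 = 4.67 × 0.06 / 2.336e-05 = 11996 d
  layer 2 (clean gravel): t_2 = 2.59 × 0.22 / 2.336e-05 = 24395 d
Total t = Σ t_i = 36391 days = 99.63 years.

99.6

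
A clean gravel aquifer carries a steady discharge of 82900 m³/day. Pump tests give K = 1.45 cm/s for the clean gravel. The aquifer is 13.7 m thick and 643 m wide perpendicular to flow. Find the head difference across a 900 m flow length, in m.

Convert K: 1.45 cm/s × 864 = 1253 m/day.
Cross-sectional area A = 643 × 13.7 = 8809 m².
From Q = K·A·i, i = Q / (K·A) = 82900 / (1253 × 8809) = 0.007512.
Head loss Δh = i · L = 0.007512 × 900 = 6.761 m.

6.76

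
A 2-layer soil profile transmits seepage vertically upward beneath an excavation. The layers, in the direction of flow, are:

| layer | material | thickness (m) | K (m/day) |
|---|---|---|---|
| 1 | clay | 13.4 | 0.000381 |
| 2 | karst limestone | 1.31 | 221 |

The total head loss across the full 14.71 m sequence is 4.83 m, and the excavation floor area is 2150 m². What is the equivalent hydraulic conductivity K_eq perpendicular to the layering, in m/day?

0.000418

Flow is perpendicular to layering, so the layers act in series and the equivalent K is the thickness-weighted harmonic mean.
Total thickness L = 13.4 + 1.31 = 14.71 m.
Σ(b_i/K_i) = 13.4/0.000381 + 1.31/221 = 35171 d.
K_eq = L / Σ(b_i/K_i) = 14.71 / 35171 = 0.0004182 m/day.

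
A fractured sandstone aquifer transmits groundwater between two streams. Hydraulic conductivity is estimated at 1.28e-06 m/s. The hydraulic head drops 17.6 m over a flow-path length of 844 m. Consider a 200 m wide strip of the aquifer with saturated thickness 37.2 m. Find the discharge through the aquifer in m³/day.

17.2

Convert K: 1.28e-06 m/s × 86400 = 0.1106 m/day.
Cross-sectional area A = 200 × 37.2 = 7440 m².
Hydraulic gradient i = Δh / L = 17.6 / 844 = 0.02085.
Darcy's law: Q = K · A · i = 0.1106 × 7440 × 0.02085 = 17.16 m³/day.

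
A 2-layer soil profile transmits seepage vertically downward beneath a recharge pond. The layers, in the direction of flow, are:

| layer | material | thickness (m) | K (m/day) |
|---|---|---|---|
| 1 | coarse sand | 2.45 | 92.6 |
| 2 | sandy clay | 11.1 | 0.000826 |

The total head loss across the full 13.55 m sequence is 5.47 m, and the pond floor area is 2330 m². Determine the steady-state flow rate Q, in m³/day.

0.948

Flow is perpendicular to layering, so the layers act in series and the equivalent K is the thickness-weighted harmonic mean.
Total thickness L = 2.45 + 11.1 = 13.55 m.
Σ(b_i/K_i) = 2.45/92.6 + 11.1/0.000826 = 13438 d.
K_eq = L / Σ(b_i/K_i) = 13.55 / 13438 = 0.001008 m/day.
Q = K_eq · A · (Δh/L) = 0.001008 × 2330 × (5.47/13.55) = 0.9484 m³/day.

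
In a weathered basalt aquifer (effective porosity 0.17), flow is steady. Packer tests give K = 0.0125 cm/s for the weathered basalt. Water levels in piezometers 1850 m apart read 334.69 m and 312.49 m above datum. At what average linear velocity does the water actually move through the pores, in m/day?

Convert K: 0.0125 cm/s × 864 = 10.80 m/day.
Hydraulic gradient i = (334.69 − 312.49) / 1850 = 22.2 / 1850 = 0.01200.
Darcy flux q = K · i = 10.80 × 0.01200 = 0.1296 m/day.
Seepage velocity v = q / n_e = 0.1296 / 0.17 = 0.7624 m/day.

0.762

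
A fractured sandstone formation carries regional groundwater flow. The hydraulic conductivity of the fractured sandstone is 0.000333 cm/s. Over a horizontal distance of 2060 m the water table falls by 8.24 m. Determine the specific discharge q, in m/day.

Convert K: 0.000333 cm/s × 864 = 0.2877 m/day.
Hydraulic gradient i = Δh / L = 8.24 / 2060 = 0.004000.
Specific discharge q = K · i = 0.2877 × 0.004000 = 0.001151 m/day.

0.00115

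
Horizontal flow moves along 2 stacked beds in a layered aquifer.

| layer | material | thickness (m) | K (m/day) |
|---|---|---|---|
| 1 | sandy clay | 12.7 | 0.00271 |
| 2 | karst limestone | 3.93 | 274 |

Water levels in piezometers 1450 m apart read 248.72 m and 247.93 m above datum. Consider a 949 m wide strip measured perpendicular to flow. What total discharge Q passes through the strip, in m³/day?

Flow is parallel to layering, so each bed carries its own Darcy discharge and the transmissivities add.
Σ(K_i·b_i) = 0.00271×12.7 + 274×3.93 = 1077 m²/day.
Hydraulic gradient i = (248.72 − 247.93) / 1450 = 0.79 / 1450 = 0.0005448.
Q = Σ(K_i·b_i) · W · i = 1077 × 949 × 0.0005448 = 556.8 m³/day.

557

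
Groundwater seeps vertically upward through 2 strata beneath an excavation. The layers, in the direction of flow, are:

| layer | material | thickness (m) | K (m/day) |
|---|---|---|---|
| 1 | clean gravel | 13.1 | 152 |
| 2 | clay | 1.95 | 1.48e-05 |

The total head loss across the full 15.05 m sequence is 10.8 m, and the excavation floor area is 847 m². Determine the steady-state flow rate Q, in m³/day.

Flow is perpendicular to layering, so the layers act in series and the equivalent K is the thickness-weighted harmonic mean.
Total thickness L = 13.1 + 1.95 = 15.05 m.
Σ(b_i/K_i) = 13.1/152 + 1.95/1.48e-05 = 1.318e+05 d.
K_eq = L / Σ(b_i/K_i) = 15.05 / 1.318e+05 = 0.0001142 m/day.
Q = K_eq · A · (Δh/L) = 0.0001142 × 847 × (10.8/15.05) = 0.06943 m³/day.

0.0694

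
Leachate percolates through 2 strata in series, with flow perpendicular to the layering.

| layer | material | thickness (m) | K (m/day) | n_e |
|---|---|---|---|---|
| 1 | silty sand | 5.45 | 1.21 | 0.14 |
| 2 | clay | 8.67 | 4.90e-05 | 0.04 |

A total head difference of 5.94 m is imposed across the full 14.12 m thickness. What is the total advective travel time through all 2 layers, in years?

90.5

With flow normal to the layers, continuity requires the same specific discharge q through every layer.
Σ(b_i/K_i) = 5.45/1.21 + 8.67/4.90e-05 = 1.769e+05 d.
q = Δh / Σ(b_i/K_i) = 5.94 / 1.769e+05 = 3.357e-05 m/day.
In each layer the seepage velocity is v_i = q/n_i, so the layer transit time is t_i = b_i·n_i / q:
  layer 1 (silty sand): t_1 = 5.45 × 0.14 / 3.357e-05 = 22729 d
  layer 2 (clay): t_2 = 8.67 × 0.04 / 3.357e-05 = 10331 d
Total t = Σ t_i = 33059 days = 90.51 years.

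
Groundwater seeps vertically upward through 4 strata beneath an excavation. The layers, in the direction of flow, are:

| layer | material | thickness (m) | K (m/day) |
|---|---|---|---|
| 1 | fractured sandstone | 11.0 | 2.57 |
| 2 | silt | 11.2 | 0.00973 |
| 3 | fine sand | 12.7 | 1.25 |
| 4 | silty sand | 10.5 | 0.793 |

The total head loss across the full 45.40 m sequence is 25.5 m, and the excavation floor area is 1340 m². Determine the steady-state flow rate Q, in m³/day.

29.0

Flow is perpendicular to layering, so the layers act in series and the equivalent K is the thickness-weighted harmonic mean.
Total thickness L = 11.0 + 11.2 + 12.7 + 10.5 = 45.40 m.
Σ(b_i/K_i) = 11.0/2.57 + 11.2/0.00973 + 12.7/1.25 + 10.5/0.793 = 1179 d.
K_eq = L / Σ(b_i/K_i) = 45.40 / 1179 = 0.03852 m/day.
Q = K_eq · A · (Δh/L) = 0.03852 × 1340 × (25.5/45.40) = 28.99 m³/day.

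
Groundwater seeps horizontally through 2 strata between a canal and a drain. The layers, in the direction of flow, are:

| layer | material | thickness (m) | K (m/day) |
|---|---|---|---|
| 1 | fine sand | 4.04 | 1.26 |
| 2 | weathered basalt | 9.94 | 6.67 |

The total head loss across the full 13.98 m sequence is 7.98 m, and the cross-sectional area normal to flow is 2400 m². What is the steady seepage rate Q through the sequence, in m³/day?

Flow is perpendicular to layering, so the layers act in series and the equivalent K is the thickness-weighted harmonic mean.
Total thickness L = 4.04 + 9.94 = 13.98 m.
Σ(b_i/K_i) = 4.04/1.26 + 9.94/6.67 = 4.697 d.
K_eq = L / Σ(b_i/K_i) = 13.98 / 4.697 = 2.977 m/day.
Q = K_eq · A · (Δh/L) = 2.977 × 2400 × (7.98/13.98) = 4078 m³/day.

4080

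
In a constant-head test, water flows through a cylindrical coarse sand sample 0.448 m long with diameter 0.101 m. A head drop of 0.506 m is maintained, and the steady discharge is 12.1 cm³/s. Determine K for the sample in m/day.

Cross-sectional area A = π·(d/2)² = π × (0.101/2)² = 0.008012 m².
Convert discharge: 12.1 cm³/s = 1.210e-05 m³/s.
Darcy's law rearranged: K = Q·L / (A·Δh) = 1.210e-05 × 0.448 / (0.008012 × 0.506) = 0.001337 m/s = 115.5 m/day.

116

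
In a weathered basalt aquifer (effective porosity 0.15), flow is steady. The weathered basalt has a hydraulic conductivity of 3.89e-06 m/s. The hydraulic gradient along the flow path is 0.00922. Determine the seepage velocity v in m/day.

Convert K: 3.89e-06 m/s × 86400 = 0.3361 m/day.
Hydraulic gradient i = 0.00922.
Darcy flux q = K · i = 0.3361 × 0.009220 = 0.003099 m/day.
Seepage velocity v = q / n_e = 0.003099 / 0.15 = 0.02066 m/day.

0.0207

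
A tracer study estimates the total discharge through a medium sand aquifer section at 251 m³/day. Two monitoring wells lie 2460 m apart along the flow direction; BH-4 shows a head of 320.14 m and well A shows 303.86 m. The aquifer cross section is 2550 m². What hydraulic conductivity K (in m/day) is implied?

Hydraulic gradient i = (320.14 − 303.86) / 2460 = 16.28 / 2460 = 0.006618.
From Q = K·A·i, K = Q / (A·i) = 251 / (2550 × 0.006618) = 14.87 m/day.

14.9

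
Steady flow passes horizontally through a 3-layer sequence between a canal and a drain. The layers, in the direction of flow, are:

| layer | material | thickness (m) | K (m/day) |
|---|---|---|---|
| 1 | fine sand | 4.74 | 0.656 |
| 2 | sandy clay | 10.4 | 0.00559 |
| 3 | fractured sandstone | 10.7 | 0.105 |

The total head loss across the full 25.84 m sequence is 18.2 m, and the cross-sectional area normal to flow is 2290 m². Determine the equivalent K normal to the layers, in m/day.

0.0131

Flow is perpendicular to layering, so the layers act in series and the equivalent K is the thickness-weighted harmonic mean.
Total thickness L = 4.74 + 10.4 + 10.7 = 25.84 m.
Σ(b_i/K_i) = 4.74/0.656 + 10.4/0.00559 + 10.7/0.105 = 1970 d.
K_eq = L / Σ(b_i/K_i) = 25.84 / 1970 = 0.01312 m/day.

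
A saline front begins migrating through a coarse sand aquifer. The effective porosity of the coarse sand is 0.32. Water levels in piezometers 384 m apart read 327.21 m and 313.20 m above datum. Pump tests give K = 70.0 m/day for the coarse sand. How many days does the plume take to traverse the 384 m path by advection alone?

Hydraulic gradient i = (327.21 − 313.20) / 384 = 14.01 / 384 = 0.03648.
Darcy flux q = K · i = 70.00 × 0.03648 = 2.554 m/day.
Seepage velocity v = q / n_e = 2.554 / 0.32 = 7.981 m/day.
Travel time t = L / v = 384 / 7.981 = 48.11 days.

48.1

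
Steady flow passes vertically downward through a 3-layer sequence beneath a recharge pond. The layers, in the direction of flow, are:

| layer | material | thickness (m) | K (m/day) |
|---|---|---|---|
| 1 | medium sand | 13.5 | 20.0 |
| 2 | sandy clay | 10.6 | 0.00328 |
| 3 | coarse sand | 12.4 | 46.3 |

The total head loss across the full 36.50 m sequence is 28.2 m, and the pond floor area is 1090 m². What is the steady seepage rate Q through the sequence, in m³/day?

9.51

Flow is perpendicular to layering, so the layers act in series and the equivalent K is the thickness-weighted harmonic mean.
Total thickness L = 13.5 + 10.6 + 12.4 = 36.50 m.
Σ(b_i/K_i) = 13.5/20.0 + 10.6/0.00328 + 12.4/46.3 = 3233 d.
K_eq = L / Σ(b_i/K_i) = 36.50 / 3233 = 0.01129 m/day.
Q = K_eq · A · (Δh/L) = 0.01129 × 1090 × (28.2/36.50) = 9.509 m³/day.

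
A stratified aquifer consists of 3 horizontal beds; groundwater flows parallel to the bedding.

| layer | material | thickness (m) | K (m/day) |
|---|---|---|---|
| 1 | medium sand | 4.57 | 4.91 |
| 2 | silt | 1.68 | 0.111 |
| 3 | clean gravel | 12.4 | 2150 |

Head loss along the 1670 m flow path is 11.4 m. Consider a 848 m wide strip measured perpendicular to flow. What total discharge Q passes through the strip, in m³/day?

Flow is parallel to layering, so each bed carries its own Darcy discharge and the transmissivities add.
Σ(K_i·b_i) = 4.91×4.57 + 0.111×1.68 + 2150×12.4 = 26683 m²/day.
Hydraulic gradient i = Δh / L = 11.4 / 1670 = 0.006826.
Q = Σ(K_i·b_i) · W · i = 26683 × 848 × 0.006826 = 1.545e+05 m³/day.

154000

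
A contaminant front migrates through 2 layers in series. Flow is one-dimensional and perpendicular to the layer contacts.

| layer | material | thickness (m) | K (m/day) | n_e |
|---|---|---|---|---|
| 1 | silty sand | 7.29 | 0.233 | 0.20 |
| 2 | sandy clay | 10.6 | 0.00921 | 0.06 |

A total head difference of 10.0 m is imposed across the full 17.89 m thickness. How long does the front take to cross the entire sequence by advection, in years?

0.678

With flow normal to the layers, continuity requires the same specific discharge q through every layer.
Σ(b_i/K_i) = 7.29/0.233 + 10.6/0.00921 = 1182 d.
q = Δh / Σ(b_i/K_i) = 10.0 / 1182 = 0.008459 m/day.
In each layer the seepage velocity is v_i = q/n_i, so the layer transit time is t_i = b_i·n_i / q:
  layer 1 (silty sand): t_1 = 7.29 × 0.20 / 0.008459 = 172.4 d
  layer 2 (sandy clay): t_2 = 10.6 × 0.06 / 0.008459 = 75.19 d
Total t = Σ t_i = 247.6 days = 0.6778 years.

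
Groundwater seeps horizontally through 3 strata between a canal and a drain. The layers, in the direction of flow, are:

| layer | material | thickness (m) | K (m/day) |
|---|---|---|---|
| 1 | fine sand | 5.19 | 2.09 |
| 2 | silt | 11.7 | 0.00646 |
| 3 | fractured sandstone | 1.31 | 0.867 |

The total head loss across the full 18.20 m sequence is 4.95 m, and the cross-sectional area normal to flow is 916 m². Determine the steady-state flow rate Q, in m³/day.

Flow is perpendicular to layering, so the layers act in series and the equivalent K is the thickness-weighted harmonic mean.
Total thickness L = 5.19 + 11.7 + 1.31 = 18.20 m.
Σ(b_i/K_i) = 5.19/2.09 + 11.7/0.00646 + 1.31/0.867 = 1815 d.
K_eq = L / Σ(b_i/K_i) = 18.20 / 1815 = 0.01003 m/day.
Q = K_eq · A · (Δh/L) = 0.01003 × 916 × (4.95/18.20) = 2.498 m³/day.

2.50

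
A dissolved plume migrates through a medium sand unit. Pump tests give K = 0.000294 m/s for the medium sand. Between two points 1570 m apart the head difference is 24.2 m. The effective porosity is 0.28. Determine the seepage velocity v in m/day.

1.40

Convert K: 0.000294 m/s × 86400 = 25.40 m/day.
Hydraulic gradient i = Δh / L = 24.2 / 1570 = 0.01541.
Darcy flux q = K · i = 25.40 × 0.01541 = 0.3915 m/day.
Seepage velocity v = q / n_e = 0.3915 / 0.28 = 1.398 m/day.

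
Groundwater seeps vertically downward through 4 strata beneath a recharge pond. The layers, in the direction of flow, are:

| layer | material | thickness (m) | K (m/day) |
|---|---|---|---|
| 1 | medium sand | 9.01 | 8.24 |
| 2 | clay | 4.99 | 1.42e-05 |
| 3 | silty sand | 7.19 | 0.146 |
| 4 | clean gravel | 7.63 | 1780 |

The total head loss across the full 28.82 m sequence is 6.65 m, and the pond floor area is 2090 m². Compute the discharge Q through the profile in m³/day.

Flow is perpendicular to layering, so the layers act in series and the equivalent K is the thickness-weighted harmonic mean.
Total thickness L = 9.01 + 4.99 + 7.19 + 7.63 = 28.82 m.
Σ(b_i/K_i) = 9.01/8.24 + 4.99/1.42e-05 + 7.19/0.146 + 7.63/1780 = 3.515e+05 d.
K_eq = L / Σ(b_i/K_i) = 28.82 / 3.515e+05 = 8.200e-05 m/day.
Q = K_eq · A · (Δh/L) = 8.200e-05 × 2090 × (6.65/28.82) = 0.03955 m³/day.

0.0395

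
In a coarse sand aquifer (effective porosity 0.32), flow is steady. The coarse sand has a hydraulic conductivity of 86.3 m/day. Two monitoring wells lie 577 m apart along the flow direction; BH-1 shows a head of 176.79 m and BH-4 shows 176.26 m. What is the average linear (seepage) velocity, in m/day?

0.248

Hydraulic gradient i = (176.79 − 176.26) / 577 = 0.53 / 577 = 0.0009185.
Darcy flux q = K · i = 86.30 × 0.0009185 = 0.07927 m/day.
Seepage velocity v = q / n_e = 0.07927 / 0.32 = 0.2477 m/day.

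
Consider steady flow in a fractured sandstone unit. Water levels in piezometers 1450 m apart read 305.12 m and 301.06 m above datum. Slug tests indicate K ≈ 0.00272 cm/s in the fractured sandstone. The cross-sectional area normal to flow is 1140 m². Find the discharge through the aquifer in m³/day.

7.50

Convert K: 0.00272 cm/s × 864 = 2.350 m/day.
Hydraulic gradient i = (305.12 − 301.06) / 1450 = 4.06 / 1450 = 0.002800.
Darcy's law: Q = K · A · i = 2.350 × 1140 × 0.002800 = 7.501 m³/day.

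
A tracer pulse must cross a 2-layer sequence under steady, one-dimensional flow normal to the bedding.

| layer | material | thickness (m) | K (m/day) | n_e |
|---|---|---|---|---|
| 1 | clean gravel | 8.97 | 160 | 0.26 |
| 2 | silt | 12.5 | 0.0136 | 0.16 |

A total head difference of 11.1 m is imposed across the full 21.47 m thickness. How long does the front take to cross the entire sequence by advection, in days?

359

With flow normal to the layers, continuity requires the same specific discharge q through every layer.
Σ(b_i/K_i) = 8.97/160 + 12.5/0.0136 = 919.2 d.
q = Δh / Σ(b_i/K_i) = 11.1 / 919.2 = 0.01208 m/day.
In each layer the seepage velocity is v_i = q/n_i, so the layer transit time is t_i = b_i·n_i / q:
  layer 1 (clean gravel): t_1 = 8.97 × 0.26 / 0.01208 = 193.1 d
  layer 2 (silt): t_2 = 12.5 × 0.16 / 0.01208 = 165.6 d
Total t = Σ t_i = 358.7 days.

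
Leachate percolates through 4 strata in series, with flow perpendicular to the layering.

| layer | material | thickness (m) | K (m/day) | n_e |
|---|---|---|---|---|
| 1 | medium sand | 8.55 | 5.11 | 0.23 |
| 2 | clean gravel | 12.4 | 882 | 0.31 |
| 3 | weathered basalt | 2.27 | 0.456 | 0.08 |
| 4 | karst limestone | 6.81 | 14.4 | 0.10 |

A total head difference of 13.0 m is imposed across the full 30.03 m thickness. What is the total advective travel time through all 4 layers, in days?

With flow normal to the layers, continuity requires the same specific discharge q through every layer.
Σ(b_i/K_i) = 8.55/5.11 + 12.4/882 + 2.27/0.456 + 6.81/14.4 = 7.138 d.
q = Δh / Σ(b_i/K_i) = 13.0 / 7.138 = 1.821 m/day.
In each layer the seepage velocity is v_i = q/n_i, so the layer transit time is t_i = b_i·n_i / q:
  layer 1 (medium sand): t_1 = 8.55 × 0.23 / 1.821 = 1.080 d
  layer 2 (clean gravel): t_2 = 12.4 × 0.31 / 1.821 = 2.111 d
  layer 3 (weathered basalt): t_3 = 2.27 × 0.08 / 1.821 = 0.09972 d
  layer 4 (karst limestone): t_4 = 6.81 × 0.10 / 1.821 = 0.3739 d
Total t = Σ t_i = 3.664 days.

3.66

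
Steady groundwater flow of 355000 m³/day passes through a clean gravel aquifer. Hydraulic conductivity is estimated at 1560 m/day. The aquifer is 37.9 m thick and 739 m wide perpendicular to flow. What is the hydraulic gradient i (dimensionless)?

Cross-sectional area A = 739 × 37.9 = 28008 m².
From Q = K·A·i, i = Q / (K·A) = 355000 / (1560 × 28008) = 0.008125.

0.00812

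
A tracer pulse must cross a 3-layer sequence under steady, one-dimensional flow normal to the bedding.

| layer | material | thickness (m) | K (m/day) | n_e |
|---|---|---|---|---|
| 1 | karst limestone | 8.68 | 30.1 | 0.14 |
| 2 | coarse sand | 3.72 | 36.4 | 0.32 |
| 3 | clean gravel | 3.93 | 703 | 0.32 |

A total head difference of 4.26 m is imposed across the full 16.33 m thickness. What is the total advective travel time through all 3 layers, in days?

0.341

With flow normal to the layers, continuity requires the same specific discharge q through every layer.
Σ(b_i/K_i) = 8.68/30.1 + 3.72/36.4 + 3.93/703 = 0.3962 d.
q = Δh / Σ(b_i/K_i) = 4.26 / 0.3962 = 10.75 m/day.
In each layer the seepage velocity is v_i = q/n_i, so the layer transit time is t_i = b_i·n_i / q:
  layer 1 (karst limestone): t_1 = 8.68 × 0.14 / 10.75 = 0.1130 d
  layer 2 (coarse sand): t_2 = 3.72 × 0.32 / 10.75 = 0.1107 d
  layer 3 (clean gravel): t_3 = 3.93 × 0.32 / 10.75 = 0.1170 d
Total t = Σ t_i = 0.3407 days.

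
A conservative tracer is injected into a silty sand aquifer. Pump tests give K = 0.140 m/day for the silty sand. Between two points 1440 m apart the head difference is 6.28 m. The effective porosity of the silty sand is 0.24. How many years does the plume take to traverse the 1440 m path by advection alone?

Hydraulic gradient i = Δh / L = 6.28 / 1440 = 0.004361.
Darcy flux q = K · i = 0.1400 × 0.004361 = 0.0006106 m/day.
Seepage velocity v = q / n_e = 0.0006106 / 0.24 = 0.002544 m/day.
Travel time t = L / v = 1440 / 0.002544 = 5.660e+05 days = 1550 years.

1550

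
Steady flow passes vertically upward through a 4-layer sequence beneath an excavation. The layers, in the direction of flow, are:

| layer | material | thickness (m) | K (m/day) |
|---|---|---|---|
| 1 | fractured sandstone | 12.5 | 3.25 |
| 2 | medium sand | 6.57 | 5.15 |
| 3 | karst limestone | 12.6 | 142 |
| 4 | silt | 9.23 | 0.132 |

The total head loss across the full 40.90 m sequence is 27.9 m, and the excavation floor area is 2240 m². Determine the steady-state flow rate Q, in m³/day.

832

Flow is perpendicular to layering, so the layers act in series and the equivalent K is the thickness-weighted harmonic mean.
Total thickness L = 12.5 + 6.57 + 12.6 + 9.23 = 40.90 m.
Σ(b_i/K_i) = 12.5/3.25 + 6.57/5.15 + 12.6/142 + 9.23/0.132 = 75.13 d.
K_eq = L / Σ(b_i/K_i) = 40.90 / 75.13 = 0.5444 m/day.
Q = K_eq · A · (Δh/L) = 0.5444 × 2240 × (27.9/40.90) = 831.8 m³/day.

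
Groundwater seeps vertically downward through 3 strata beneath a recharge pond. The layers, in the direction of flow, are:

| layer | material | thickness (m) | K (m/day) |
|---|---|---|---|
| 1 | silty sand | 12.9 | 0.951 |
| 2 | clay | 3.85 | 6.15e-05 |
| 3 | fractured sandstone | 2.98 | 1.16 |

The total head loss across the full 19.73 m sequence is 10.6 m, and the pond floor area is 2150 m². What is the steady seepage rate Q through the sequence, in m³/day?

Flow is perpendicular to layering, so the layers act in series and the equivalent K is the thickness-weighted harmonic mean.
Total thickness L = 12.9 + 3.85 + 2.98 = 19.73 m.
Σ(b_i/K_i) = 12.9/0.951 + 3.85/6.15e-05 + 2.98/1.16 = 62618 d.
K_eq = L / Σ(b_i/K_i) = 19.73 / 62618 = 0.0003151 m/day.
Q = K_eq · A · (Δh/L) = 0.0003151 × 2150 × (10.6/19.73) = 0.3640 m³/day.

0.364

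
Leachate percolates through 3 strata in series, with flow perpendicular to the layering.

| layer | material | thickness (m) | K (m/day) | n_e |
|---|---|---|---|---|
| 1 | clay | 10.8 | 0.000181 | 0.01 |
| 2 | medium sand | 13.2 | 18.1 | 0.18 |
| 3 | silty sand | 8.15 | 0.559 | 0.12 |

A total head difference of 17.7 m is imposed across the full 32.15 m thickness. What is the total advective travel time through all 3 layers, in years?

With flow normal to the layers, continuity requires the same specific discharge q through every layer.
Σ(b_i/K_i) = 10.8/0.000181 + 13.2/18.1 + 8.15/0.559 = 59684 d.
q = Δh / Σ(b_i/K_i) = 17.7 / 59684 = 0.0002966 m/day.
In each layer the seepage velocity is v_i = q/n_i, so the layer transit time is t_i = b_i·n_i / q:
  layer 1 (clay): t_1 = 10.8 × 0.01 / 0.0002966 = 364.2 d
  layer 2 (medium sand): t_2 = 13.2 × 0.18 / 0.0002966 = 8012 d
  layer 3 (silty sand): t_3 = 8.15 × 0.12 / 0.0002966 = 3298 d
Total t = Σ t_i = 11674 days = 31.96 years.

32.0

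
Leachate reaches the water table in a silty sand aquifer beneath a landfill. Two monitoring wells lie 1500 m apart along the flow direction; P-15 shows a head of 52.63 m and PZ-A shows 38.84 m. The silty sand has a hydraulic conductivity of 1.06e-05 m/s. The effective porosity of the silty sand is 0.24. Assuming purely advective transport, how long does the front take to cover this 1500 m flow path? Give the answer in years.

117

Convert K: 1.06e-05 m/s × 86400 = 0.9158 m/day.
Hydraulic gradient i = (52.63 − 38.84) / 1500 = 13.79 / 1500 = 0.009193.
Darcy flux q = K · i = 0.9158 × 0.009193 = 0.008420 m/day.
Seepage velocity v = q / n_e = 0.008420 / 0.24 = 0.03508 m/day.
Travel time t = L / v = 1500 / 0.03508 = 42757 days = 117.1 years.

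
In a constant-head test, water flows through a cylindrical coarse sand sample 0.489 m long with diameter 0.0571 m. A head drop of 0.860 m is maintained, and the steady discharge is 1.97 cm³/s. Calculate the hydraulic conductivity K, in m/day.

37.8

Cross-sectional area A = π·(d/2)² = π × (0.0571/2)² = 0.002561 m².
Convert discharge: 1.97 cm³/s = 1.970e-06 m³/s.
Darcy's law rearranged: K = Q·L / (A·Δh) = 1.970e-06 × 0.489 / (0.002561 × 0.860) = 0.0004374 m/s = 37.79 m/day.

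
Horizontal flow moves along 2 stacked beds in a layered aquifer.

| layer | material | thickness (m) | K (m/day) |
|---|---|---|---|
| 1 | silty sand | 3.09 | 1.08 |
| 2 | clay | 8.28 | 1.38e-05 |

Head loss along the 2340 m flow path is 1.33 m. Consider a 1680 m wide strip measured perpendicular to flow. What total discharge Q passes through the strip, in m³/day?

Flow is parallel to layering, so each bed carries its own Darcy discharge and the transmissivities add.
Σ(K_i·b_i) = 1.08×3.09 + 1.38e-05×8.28 = 3.337 m²/day.
Hydraulic gradient i = Δh / L = 1.33 / 2340 = 0.0005684.
Q = Σ(K_i·b_i) · W · i = 3.337 × 1680 × 0.0005684 = 3.187 m³/day.

3.19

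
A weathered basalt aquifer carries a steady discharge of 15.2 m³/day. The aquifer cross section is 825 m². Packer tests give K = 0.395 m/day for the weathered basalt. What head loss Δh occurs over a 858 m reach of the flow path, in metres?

40.0

From Q = K·A·i, i = Q / (K·A) = 15.2 / (0.3950 × 825.0) = 0.04664.
Head loss Δh = i · L = 0.04664 × 858 = 40.02 m.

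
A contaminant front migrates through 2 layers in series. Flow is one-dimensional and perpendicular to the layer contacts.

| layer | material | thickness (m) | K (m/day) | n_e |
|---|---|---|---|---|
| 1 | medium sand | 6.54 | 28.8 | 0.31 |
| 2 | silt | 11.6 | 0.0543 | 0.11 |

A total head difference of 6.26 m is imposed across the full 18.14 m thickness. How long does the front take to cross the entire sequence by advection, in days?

113

With flow normal to the layers, continuity requires the same specific discharge q through every layer.
Σ(b_i/K_i) = 6.54/28.8 + 11.6/0.0543 = 213.9 d.
q = Δh / Σ(b_i/K_i) = 6.26 / 213.9 = 0.02927 m/day.
In each layer the seepage velocity is v_i = q/n_i, so the layer transit time is t_i = b_i·n_i / q:
  layer 1 (medium sand): t_1 = 6.54 × 0.31 / 0.02927 = 69.26 d
  layer 2 (silt): t_2 = 11.6 × 0.11 / 0.02927 = 43.59 d
Total t = Σ t_i = 112.9 days.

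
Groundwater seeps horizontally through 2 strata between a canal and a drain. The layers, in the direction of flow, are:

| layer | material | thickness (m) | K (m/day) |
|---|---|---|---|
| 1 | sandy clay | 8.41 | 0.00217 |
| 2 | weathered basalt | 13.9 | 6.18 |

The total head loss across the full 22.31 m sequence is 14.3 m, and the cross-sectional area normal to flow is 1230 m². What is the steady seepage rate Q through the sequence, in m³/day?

4.54

Flow is perpendicular to layering, so the layers act in series and the equivalent K is the thickness-weighted harmonic mean.
Total thickness L = 8.41 + 13.9 = 22.31 m.
Σ(b_i/K_i) = 8.41/0.00217 + 13.9/6.18 = 3878 d.
K_eq = L / Σ(b_i/K_i) = 22.31 / 3878 = 0.005753 m/day.
Q = K_eq · A · (Δh/L) = 0.005753 × 1230 × (14.3/22.31) = 4.536 m³/day.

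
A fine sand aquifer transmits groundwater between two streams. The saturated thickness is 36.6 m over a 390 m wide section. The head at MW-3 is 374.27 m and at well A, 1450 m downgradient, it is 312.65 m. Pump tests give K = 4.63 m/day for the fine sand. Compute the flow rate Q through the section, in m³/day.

Cross-sectional area A = 390 × 36.6 = 14274 m².
Hydraulic gradient i = (374.27 − 312.65) / 1450 = 61.62 / 1450 = 0.04250.
Darcy's law: Q = K · A · i = 4.630 × 14274 × 0.04250 = 2809 m³/day.

2810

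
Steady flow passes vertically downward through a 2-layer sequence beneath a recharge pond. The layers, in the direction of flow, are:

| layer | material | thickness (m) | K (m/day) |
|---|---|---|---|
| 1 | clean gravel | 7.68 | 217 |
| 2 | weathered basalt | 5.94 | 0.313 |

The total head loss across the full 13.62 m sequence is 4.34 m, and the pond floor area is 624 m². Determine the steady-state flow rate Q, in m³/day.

Flow is perpendicular to layering, so the layers act in series and the equivalent K is the thickness-weighted harmonic mean.
Total thickness L = 7.68 + 5.94 = 13.62 m.
Σ(b_i/K_i) = 7.68/217 + 5.94/0.313 = 19.01 d.
K_eq = L / Σ(b_i/K_i) = 13.62 / 19.01 = 0.7164 m/day.
Q = K_eq · A · (Δh/L) = 0.7164 × 624 × (4.34/13.62) = 142.4 m³/day.

142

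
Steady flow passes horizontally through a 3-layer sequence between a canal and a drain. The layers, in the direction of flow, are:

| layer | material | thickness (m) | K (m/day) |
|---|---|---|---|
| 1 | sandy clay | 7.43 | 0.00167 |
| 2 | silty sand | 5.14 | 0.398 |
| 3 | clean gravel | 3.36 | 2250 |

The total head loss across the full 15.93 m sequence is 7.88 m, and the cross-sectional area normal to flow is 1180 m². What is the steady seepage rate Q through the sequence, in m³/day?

2.08

Flow is perpendicular to layering, so the layers act in series and the equivalent K is the thickness-weighted harmonic mean.
Total thickness L = 7.43 + 5.14 + 3.36 = 15.93 m.
Σ(b_i/K_i) = 7.43/0.00167 + 5.14/0.398 + 3.36/2250 = 4462 d.
K_eq = L / Σ(b_i/K_i) = 15.93 / 4462 = 0.003570 m/day.
Q = K_eq · A · (Δh/L) = 0.003570 × 1180 × (7.88/15.93) = 2.084 m³/day.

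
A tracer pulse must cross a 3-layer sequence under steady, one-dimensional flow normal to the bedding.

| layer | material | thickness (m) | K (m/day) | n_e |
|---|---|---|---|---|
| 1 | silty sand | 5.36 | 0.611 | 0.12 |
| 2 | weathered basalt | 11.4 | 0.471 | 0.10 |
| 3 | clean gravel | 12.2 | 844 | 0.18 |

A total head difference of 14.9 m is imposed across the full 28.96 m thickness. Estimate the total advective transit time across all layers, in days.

8.81

With flow normal to the layers, continuity requires the same specific discharge q through every layer.
Σ(b_i/K_i) = 5.36/0.611 + 11.4/0.471 + 12.2/844 = 32.99 d.
q = Δh / Σ(b_i/K_i) = 14.9 / 32.99 = 0.4516 m/day.
In each layer the seepage velocity is v_i = q/n_i, so the layer transit time is t_i = b_i·n_i / q:
  layer 1 (silty sand): t_1 = 5.36 × 0.12 / 0.4516 = 1.424 d
  layer 2 (weathered basalt): t_2 = 11.4 × 0.10 / 0.4516 = 2.524 d
  layer 3 (clean gravel): t_3 = 12.2 × 0.18 / 0.4516 = 4.862 d
Total t = Σ t_i = 8.811 days.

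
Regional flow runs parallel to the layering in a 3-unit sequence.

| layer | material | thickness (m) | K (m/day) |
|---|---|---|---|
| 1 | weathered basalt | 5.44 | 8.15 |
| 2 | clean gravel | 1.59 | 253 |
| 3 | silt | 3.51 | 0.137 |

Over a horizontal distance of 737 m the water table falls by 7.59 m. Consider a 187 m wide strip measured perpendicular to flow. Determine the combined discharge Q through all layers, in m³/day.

Flow is parallel to layering, so each bed carries its own Darcy discharge and the transmissivities add.
Σ(K_i·b_i) = 8.15×5.44 + 253×1.59 + 0.137×3.51 = 447.1 m²/day.
Hydraulic gradient i = Δh / L = 7.59 / 737 = 0.01030.
Q = Σ(K_i·b_i) · W · i = 447.1 × 187 × 0.01030 = 861.0 m³/day.

861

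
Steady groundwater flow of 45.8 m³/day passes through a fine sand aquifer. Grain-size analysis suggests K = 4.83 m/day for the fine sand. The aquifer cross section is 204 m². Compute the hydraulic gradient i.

0.0465

From Q = K·A·i, i = Q / (K·A) = 45.8 / (4.830 × 204.0) = 0.04648.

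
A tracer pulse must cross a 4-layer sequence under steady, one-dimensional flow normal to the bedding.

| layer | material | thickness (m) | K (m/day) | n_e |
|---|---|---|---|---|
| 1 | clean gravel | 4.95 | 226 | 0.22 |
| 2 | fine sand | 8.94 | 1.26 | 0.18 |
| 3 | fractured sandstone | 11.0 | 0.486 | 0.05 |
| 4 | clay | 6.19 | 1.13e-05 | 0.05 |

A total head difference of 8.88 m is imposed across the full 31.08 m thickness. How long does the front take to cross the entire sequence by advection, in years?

With flow normal to the layers, continuity requires the same specific discharge q through every layer.
Σ(b_i/K_i) = 4.95/226 + 8.94/1.26 + 11.0/0.486 + 6.19/1.13e-05 = 5.478e+05 d.
q = Δh / Σ(b_i/K_i) = 8.88 / 5.478e+05 = 1.621e-05 m/day.
In each layer the seepage velocity is v_i = q/n_i, so the layer transit time is t_i = b_i·n_i / q:
  layer 1 (clean gravel): t_1 = 4.95 × 0.22 / 1.621e-05 = 67182 d
  layer 2 (fine sand): t_2 = 8.94 × 0.18 / 1.621e-05 = 99273 d
  layer 3 (fractured sandstone): t_3 = 11.0 × 0.05 / 1.621e-05 = 33930 d
  layer 4 (clay): t_4 = 6.19 × 0.05 / 1.621e-05 = 19093 d
Total t = Σ t_i = 2.195e+05 days = 600.9 years.

601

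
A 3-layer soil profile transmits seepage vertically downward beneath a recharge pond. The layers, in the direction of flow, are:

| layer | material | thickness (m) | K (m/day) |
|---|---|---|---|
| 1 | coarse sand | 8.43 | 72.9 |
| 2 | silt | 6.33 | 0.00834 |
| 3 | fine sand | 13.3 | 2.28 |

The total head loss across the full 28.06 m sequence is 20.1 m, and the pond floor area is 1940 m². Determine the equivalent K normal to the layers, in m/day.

Flow is perpendicular to layering, so the layers act in series and the equivalent K is the thickness-weighted harmonic mean.
Total thickness L = 8.43 + 6.33 + 13.3 = 28.06 m.
Σ(b_i/K_i) = 8.43/72.9 + 6.33/0.00834 + 13.3/2.28 = 764.9 d.
K_eq = L / Σ(b_i/K_i) = 28.06 / 764.9 = 0.03668 m/day.

0.0367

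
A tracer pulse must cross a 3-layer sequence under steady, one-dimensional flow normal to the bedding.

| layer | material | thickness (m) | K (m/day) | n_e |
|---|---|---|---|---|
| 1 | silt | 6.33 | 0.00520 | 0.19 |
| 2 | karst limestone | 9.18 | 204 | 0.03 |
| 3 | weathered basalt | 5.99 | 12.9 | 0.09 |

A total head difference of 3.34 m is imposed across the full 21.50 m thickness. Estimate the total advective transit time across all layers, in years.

2.01

With flow normal to the layers, continuity requires the same specific discharge q through every layer.
Σ(b_i/K_i) = 6.33/0.00520 + 9.18/204 + 5.99/12.9 = 1218 d.
q = Δh / Σ(b_i/K_i) = 3.34 / 1218 = 0.002743 m/day.
In each layer the seepage velocity is v_i = q/n_i, so the layer transit time is t_i = b_i·n_i / q:
  layer 1 (silt): t_1 = 6.33 × 0.19 / 0.002743 = 438.5 d
  layer 2 (karst limestone): t_2 = 9.18 × 0.03 / 0.002743 = 100.4 d
  layer 3 (weathered basalt): t_3 = 5.99 × 0.09 / 0.002743 = 196.6 d
Total t = Σ t_i = 735.5 days = 2.014 years.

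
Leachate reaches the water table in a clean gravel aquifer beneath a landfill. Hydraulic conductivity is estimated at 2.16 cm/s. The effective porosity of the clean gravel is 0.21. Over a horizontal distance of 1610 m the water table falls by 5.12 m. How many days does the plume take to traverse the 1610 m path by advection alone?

Convert K: 2.16 cm/s × 864 = 1866 m/day.
Hydraulic gradient i = Δh / L = 5.12 / 1610 = 0.003180.
Darcy flux q = K · i = 1866 × 0.003180 = 5.935 m/day.
Seepage velocity v = q / n_e = 5.935 / 0.21 = 28.26 m/day.
Travel time t = L / v = 1610 / 28.26 = 56.97 days.

57.0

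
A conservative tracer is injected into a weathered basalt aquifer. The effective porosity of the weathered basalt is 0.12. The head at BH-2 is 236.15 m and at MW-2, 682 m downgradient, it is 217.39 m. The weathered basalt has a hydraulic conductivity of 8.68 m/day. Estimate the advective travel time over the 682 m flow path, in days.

Hydraulic gradient i = (236.15 − 217.39) / 682 = 18.76 / 682 = 0.02751.
Darcy flux q = K · i = 8.680 × 0.02751 = 0.2388 m/day.
Seepage velocity v = q / n_e = 0.2388 / 0.12 = 1.990 m/day.
Travel time t = L / v = 682 / 1.990 = 342.8 days.

343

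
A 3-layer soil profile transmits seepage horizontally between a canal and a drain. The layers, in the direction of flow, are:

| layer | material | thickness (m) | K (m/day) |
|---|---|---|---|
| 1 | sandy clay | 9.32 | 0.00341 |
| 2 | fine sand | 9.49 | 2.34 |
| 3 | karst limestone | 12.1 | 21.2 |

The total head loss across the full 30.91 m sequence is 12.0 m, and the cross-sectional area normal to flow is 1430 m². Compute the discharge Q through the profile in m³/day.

6.27

Flow is perpendicular to layering, so the layers act in series and the equivalent K is the thickness-weighted harmonic mean.
Total thickness L = 9.32 + 9.49 + 12.1 = 30.91 m.
Σ(b_i/K_i) = 9.32/0.00341 + 9.49/2.34 + 12.1/21.2 = 2738 d.
K_eq = L / Σ(b_i/K_i) = 30.91 / 2738 = 0.01129 m/day.
Q = K_eq · A · (Δh/L) = 0.01129 × 1430 × (12.0/30.91) = 6.268 m³/day.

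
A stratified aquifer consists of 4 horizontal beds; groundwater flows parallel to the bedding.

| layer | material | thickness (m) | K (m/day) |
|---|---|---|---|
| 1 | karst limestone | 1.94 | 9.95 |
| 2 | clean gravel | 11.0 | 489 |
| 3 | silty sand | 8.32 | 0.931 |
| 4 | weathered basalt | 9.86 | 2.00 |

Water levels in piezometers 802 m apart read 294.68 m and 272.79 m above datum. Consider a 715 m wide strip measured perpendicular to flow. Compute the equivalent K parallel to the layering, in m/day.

Flow is parallel to layering, so each bed carries its own Darcy discharge and the transmissivities add.
Σ(K_i·b_i) = 9.95×1.94 + 489×11.0 + 0.931×8.32 + 2.00×9.86 = 5426 m²/day.
Total thickness b = 31.12 m, so K_eq = Σ(K_i·b_i)/b = 174.3 m/day.

174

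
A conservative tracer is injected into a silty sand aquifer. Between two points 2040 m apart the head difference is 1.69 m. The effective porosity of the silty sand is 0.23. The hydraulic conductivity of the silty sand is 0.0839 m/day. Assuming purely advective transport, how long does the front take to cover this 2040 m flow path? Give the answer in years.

18500

Hydraulic gradient i = Δh / L = 1.69 / 2040 = 0.0008284.
Darcy flux q = K · i = 0.08390 × 0.0008284 = 6.951e-05 m/day.
Seepage velocity v = q / n_e = 6.951e-05 / 0.23 = 0.0003022 m/day.
Travel time t = L / v = 2040 / 0.0003022 = 6.751e+06 days = 18482 years.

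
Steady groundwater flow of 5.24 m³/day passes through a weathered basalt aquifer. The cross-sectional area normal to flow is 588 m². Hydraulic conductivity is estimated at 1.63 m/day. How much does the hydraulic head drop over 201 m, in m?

From Q = K·A·i, i = Q / (K·A) = 5.24 / (1.630 × 588.0) = 0.005467.
Head loss Δh = i · L = 0.005467 × 201 = 1.099 m.

1.10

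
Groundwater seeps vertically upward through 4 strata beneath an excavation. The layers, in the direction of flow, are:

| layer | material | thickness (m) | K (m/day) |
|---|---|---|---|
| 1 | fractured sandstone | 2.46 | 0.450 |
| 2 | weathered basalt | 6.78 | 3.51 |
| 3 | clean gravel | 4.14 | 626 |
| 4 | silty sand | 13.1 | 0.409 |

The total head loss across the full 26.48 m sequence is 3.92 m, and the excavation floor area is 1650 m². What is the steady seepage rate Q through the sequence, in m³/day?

Flow is perpendicular to layering, so the layers act in series and the equivalent K is the thickness-weighted harmonic mean.
Total thickness L = 2.46 + 6.78 + 4.14 + 13.1 = 26.48 m.
Σ(b_i/K_i) = 2.46/0.450 + 6.78/3.51 + 4.14/626 + 13.1/0.409 = 39.43 d.
K_eq = L / Σ(b_i/K_i) = 26.48 / 39.43 = 0.6715 m/day.
Q = K_eq · A · (Δh/L) = 0.6715 × 1650 × (3.92/26.48) = 164.0 m³/day.

164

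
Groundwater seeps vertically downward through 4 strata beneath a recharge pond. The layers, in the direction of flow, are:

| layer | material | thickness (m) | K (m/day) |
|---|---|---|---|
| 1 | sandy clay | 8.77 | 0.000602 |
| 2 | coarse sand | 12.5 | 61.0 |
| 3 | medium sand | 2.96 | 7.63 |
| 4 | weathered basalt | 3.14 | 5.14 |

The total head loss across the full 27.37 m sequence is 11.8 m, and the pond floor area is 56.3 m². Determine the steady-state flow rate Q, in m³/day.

0.0456

Flow is perpendicular to layering, so the layers act in series and the equivalent K is the thickness-weighted harmonic mean.
Total thickness L = 8.77 + 12.5 + 2.96 + 3.14 = 27.37 m.
Σ(b_i/K_i) = 8.77/0.000602 + 12.5/61.0 + 2.96/7.63 + 3.14/5.14 = 14569 d.
K_eq = L / Σ(b_i/K_i) = 27.37 / 14569 = 0.001879 m/day.
Q = K_eq · A · (Δh/L) = 0.001879 × 56.3 × (11.8/27.37) = 0.04560 m³/day.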